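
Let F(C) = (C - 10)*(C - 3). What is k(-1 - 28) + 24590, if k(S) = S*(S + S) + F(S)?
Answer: 27520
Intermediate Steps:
F(C) = (-10 + C)*(-3 + C)
k(S) = 30 - 13*S + 3*S**2 (k(S) = S*(S + S) + (30 + S**2 - 13*S) = S*(2*S) + (30 + S**2 - 13*S) = 2*S**2 + (30 + S**2 - 13*S) = 30 - 13*S + 3*S**2)
k(-1 - 28) + 24590 = (30 - 13*(-1 - 28) + 3*(-1 - 28)**2) + 24590 = (30 - 13*(-29) + 3*(-29)**2) + 24590 = (30 + 377 + 3*841) + 24590 = (30 + 377 + 2523) + 24590 = 2930 + 24590 = 27520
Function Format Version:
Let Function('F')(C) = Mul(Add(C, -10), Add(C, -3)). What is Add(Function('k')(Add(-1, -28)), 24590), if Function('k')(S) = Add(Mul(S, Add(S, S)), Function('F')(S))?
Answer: 27520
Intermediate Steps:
Function('F')(C) = Mul(Add(-10, C), Add(-3, C))
Function('k')(S) = Add(30, Mul(-13, S), Mul(3, Pow(S, 2))) (Function('k')(S) = Add(Mul(S, Add(S, S)), Add(30, Pow(S, 2), Mul(-13, S))) = Add(Mul(S, Mul(2, S)), Add(30, Pow(S, 2), Mul(-13, S))) = Add(Mul(2, Pow(S, 2)), Add(30, Pow(S, 2), Mul(-13, S))) = Add(30, Mul(-13, S), Mul(3, Pow(S, 2))))
Add(Function('k')(Add(-1, -28)), 24590) = Add(Add(30, Mul(-13, Add(-1, -28)), Mul(3, Pow(Add(-1, -28), 2))), 24590) = Add(Add(30, Mul(-13, -29), Mul(3, Pow(-29, 2))), 24590) = Add(Add(30, 377, Mul(3, 841)), 24590) = Add(Add(30, 377, 2523), 24590) = Add(2930, 24590) = 27520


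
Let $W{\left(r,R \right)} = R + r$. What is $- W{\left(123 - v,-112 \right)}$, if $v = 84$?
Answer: $73$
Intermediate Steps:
$- W{\left(123 - v,-112 \right)} = - (-112 + \left(123 - 84\right)) = - (-112 + 39) = \left(-1\right) \left(-73\right) = 73$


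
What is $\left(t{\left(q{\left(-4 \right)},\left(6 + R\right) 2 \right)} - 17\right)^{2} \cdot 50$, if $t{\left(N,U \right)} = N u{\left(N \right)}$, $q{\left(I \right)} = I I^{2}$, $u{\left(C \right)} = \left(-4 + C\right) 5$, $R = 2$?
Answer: $23637902450$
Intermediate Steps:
$u{\left(C \right)} = -20 + 5 C$
$q{\left(I \right)} = I^{3}$
$t{\left(N,U \right)} = N \left(-20 + 5 N\right)$
$\left(t{\left(q{\left(-4 \right)},\left(6 + R\right) 2 \right)} - 17\right)^{2} \cdot 50 = \left(5 \left(-4\right)^{3} \left(-4 + \left(-4\right)^{3}\right) - 17\right)^{2} \cdot 50 = \left(5 \left(-64\right) \left(-4 - 64\right) - 17\right)^{2} \cdot 50 = \left(5 \left(-64\right) \left(-68\right) - 17\right)^{2} \cdot 50 = \left(21760 - 17\right)^{2} \cdot 50 = 21743^{2} \cdot 50 = 472758049 \cdot 50 = 23637902450$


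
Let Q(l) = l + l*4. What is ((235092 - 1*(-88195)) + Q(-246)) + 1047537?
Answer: 1369594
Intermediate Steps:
Q(l) = 5*l (Q(l) = l + 4*l = 5*l)
((235092 - 1*(-88195)) + Q(-246)) + 1047537 = ((235092 - 1*(-88195)) + 5*(-246)) + 1047537 = ((235092 + 88195) - 1230) + 1047537 = (323287 - 1230) + 1047537 = 322057 + 1047537 = 1369594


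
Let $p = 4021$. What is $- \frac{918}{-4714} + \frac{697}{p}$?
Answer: $\frac{3488468}{9477497} \approx 0.36808$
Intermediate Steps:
$- \frac{918}{-4714} + \frac{697}{p} = - \frac{918}{-4714} + \frac{697}{4021} = \left(-918\right) \left(- \frac{1}{4714}\right) + 697 \cdot \frac{1}{4021} = \frac{459}{2357} + \frac{697}{4021} = \frac{3488468}{9477497}$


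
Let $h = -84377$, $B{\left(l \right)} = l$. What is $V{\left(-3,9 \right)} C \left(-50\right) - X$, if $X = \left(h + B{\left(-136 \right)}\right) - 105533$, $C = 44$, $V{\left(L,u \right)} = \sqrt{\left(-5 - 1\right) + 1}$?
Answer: $190046 - 2200 i \sqrt{5} \approx 1.9005 \cdot 10^{5} - 4919.4 i$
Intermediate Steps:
$V{\left(L,u \right)} = i \sqrt{5}$ ($V{\left(L,u \right)} = \sqrt{\left(-5 - 1\right) + 1} = \sqrt{-6 + 1} = \sqrt{-5} = i \sqrt{5}$)
$X = -190046$ ($X = \left(-84377 - 136\right) - 105533 = -84513 - 105533 = -190046$)
$V{\left(-3,9 \right)} C \left(-50\right) - X = i \sqrt{5} \cdot 44 \left(-50\right) - -190046 = 44 i \sqrt{5} \left(-50\right) + 190046 = - 2200 i \sqrt{5} + 190046 = 190046 - 2200 i \sqrt{5}$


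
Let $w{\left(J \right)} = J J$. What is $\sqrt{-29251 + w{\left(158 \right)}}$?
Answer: $i \sqrt{4287} \approx 65.475 i$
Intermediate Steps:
$w{\left(J \right)} = J^{2}$
$\sqrt{-29251 + w{\left(158 \right)}} = \sqrt{-29251 + 158^{2}} = \sqrt{-29251 + 24964} = \sqrt{-4287} = i \sqrt{4287}$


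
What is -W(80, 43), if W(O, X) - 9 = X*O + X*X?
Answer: -5298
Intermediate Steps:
W(O, X) = 9 + X² + O*X (W(O, X) = 9 + (X*O + X*X) = 9 + (O*X + X²) = 9 + (X² + O*X) = 9 + X² + O*X)
-W(80, 43) = -(9 + 43² + 80*43) = -(9 + 1849 + 3440) = -1*5298 = -5298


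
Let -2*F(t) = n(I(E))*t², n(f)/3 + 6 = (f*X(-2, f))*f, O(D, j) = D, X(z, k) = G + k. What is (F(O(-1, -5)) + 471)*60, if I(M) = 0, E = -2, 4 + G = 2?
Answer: 28800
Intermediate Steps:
G = -2 (G = -4 + 2 = -2)
X(z, k) = -2 + k
n(f) = -18 + 3*f²*(-2 + f) (n(f) = -18 + 3*((f*(-2 + f))*f) = -18 + 3*(f²*(-2 + f)) = -18 + 3*f²*(-2 + f))
F(t) = 9*t² (F(t) = -(-18 + 3*0²*(-2 + 0))*t²/2 = -(-18 + 3*0*(-2))*t²/2 = -(-18 + 0)*t²/2 = -(-9)*t² = 9*t²)
(F(O(-1, -5)) + 471)*60 = (9*(-1)² + 471)*60 = (9*1 + 471)*60 = (9 + 471)*60 = 480*60 = 28800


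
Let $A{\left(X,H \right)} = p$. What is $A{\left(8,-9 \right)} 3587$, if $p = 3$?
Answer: $10761$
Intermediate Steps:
$A{\left(X,H \right)} = 3$
$A{\left(8,-9 \right)} 3587 = 3 \cdot 3587 = 10761$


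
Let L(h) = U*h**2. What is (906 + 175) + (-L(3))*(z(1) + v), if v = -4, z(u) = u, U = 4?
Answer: 1189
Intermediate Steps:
L(h) = 4*h**2
(906 + 175) + (-L(3))*(z(1) + v) = (906 + 175) + (-4*3**2)*(1 - 4) = 1081 - 4*9*(-3) = 1081 - 1*36*(-3) = 1081 - 36*(-3) = 1081 + 108 = 1189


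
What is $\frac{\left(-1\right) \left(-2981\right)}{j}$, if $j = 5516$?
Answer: $\frac{2981}{5516} \approx 0.54043$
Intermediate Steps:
$\frac{\left(-1\right) \left(-2981\right)}{j} = \frac{\left(-1\right) \left(-2981\right)}{5516} = 2981 \cdot \frac{1}{5516} = \frac{2981}{5516}$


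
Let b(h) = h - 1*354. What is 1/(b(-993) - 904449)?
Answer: -1/905796 ≈ -1.1040e-6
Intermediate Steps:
b(h) = -354 + h (b(h) = h - 354 = -354 + h)
1/(b(-993) - 904449) = 1/((-354 - 993) - 904449) = 1/(-1347 - 904449) = 1/(-905796) = -1/905796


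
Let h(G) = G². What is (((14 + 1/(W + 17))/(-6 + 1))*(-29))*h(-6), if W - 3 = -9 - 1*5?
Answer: 2958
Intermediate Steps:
W = -11 (W = 3 + (-9 - 1*5) = 3 + (-9 - 5) = 3 - 14 = -11)
(((14 + 1/(W + 17))/(-6 + 1))*(-29))*h(-6) = (((14 + 1/(-11 + 17))/(-6 + 1))*(-29))*(-6)² = (((14 + 1/6)/(-5))*(-29))*36 = (((14 + ⅙)*(-⅕))*(-29))*36 = (((85/6)*(-⅕))*(-29))*36 = -17/6*(-29)*36 = (493/6)*36 = 2958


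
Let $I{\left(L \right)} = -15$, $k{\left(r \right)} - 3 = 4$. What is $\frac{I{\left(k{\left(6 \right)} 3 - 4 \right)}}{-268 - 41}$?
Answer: $\frac{5}{103} \approx 0.048544$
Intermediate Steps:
$k{\left(r \right)} = 7$ ($k{\left(r \right)} = 3 + 4 = 7$)
$\frac{I{\left(k{\left(6 \right)} 3 - 4 \right)}}{-268 - 41} = \frac{1}{-268 - 41} \left(-15\right) = \frac{1}{-309} \left(-15\right) = \left(- \frac{1}{309}\right) \left(-15\right) = \frac{5}{103}$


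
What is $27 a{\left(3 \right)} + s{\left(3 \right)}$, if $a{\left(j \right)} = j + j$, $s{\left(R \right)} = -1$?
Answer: $161$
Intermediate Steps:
$a{\left(j \right)} = 2 j$
$27 a{\left(3 \right)} + s{\left(3 \right)} = 27 \cdot 2 \cdot 3 - 1 = 27 \cdot 6 - 1 = 162 - 1 = 161$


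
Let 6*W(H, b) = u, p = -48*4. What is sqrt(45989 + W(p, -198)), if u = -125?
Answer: sqrt(1654854)/6 ≈ 214.40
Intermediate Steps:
p = -192
W(H, b) = -125/6 (W(H, b) = (1/6)*(-125) = -125/6)
sqrt(45989 + W(p, -198)) = sqrt(45989 - 125/6) = sqrt(275809/6) = sqrt(1654854)/6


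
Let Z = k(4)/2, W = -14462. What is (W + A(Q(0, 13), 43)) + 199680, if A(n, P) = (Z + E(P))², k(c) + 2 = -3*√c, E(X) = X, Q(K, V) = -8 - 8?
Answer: 186739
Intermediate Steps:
Q(K, V) = -16
k(c) = -2 - 3*√c
Z = -4 (Z = (-2 - 3*√4)/2 = (-2 - 3*2)*(½) = (-2 - 6)*(½) = -8*½ = -4)
A(n, P) = (-4 + P)²
(W + A(Q(0, 13), 43)) + 199680 = (-14462 + (-4 + 43)²) + 199680 = (-14462 + 39²) + 199680 = (-14462 + 1521) + 199680 = -12941 + 199680 = 186739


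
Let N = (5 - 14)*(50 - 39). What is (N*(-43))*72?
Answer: 306504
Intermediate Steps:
N = -99 (N = -9*11 = -99)
(N*(-43))*72 = -99*(-43)*72 = 4257*72 = 306504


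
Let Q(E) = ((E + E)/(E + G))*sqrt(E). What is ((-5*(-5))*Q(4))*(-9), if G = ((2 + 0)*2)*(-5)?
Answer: 225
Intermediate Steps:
G = -20 (G = (2*2)*(-5) = 4*(-5) = -20)
Q(E) = 2*E**(3/2)/(-20 + E) (Q(E) = ((E + E)/(E - 20))*sqrt(E) = ((2*E)/(-20 + E))*sqrt(E) = (2*E/(-20 + E))*sqrt(E) = 2*E**(3/2)/(-20 + E))
((-5*(-5))*Q(4))*(-9) = ((-5*(-5))*(2*4**(3/2)/(-20 + 4)))*(-9) = (25*(2*8/(-16)))*(-9) = (25*(2*8*(-1/16)))*(-9) = (25*(-1))*(-9) = -25*(-9) = 225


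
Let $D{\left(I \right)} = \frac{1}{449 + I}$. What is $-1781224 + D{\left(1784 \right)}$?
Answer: $- \frac{3977473191}{2233} \approx -1.7812 \cdot 10^{6}$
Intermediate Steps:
$-1781224 + D{\left(1784 \right)} = -1781224 + \frac{1}{449 + 1784} = -1781224 + \frac{1}{2233} = - \frac{3977473191}{2233}$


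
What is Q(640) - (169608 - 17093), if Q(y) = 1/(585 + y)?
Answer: -186830874/1225 ≈ -1.5252e+5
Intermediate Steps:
Q(640) - (169608 - 17093) = 1/(585 + 640) - (169608 - 17093) = 1/1225 - 1*152515 = 1/1225 - 152515 = -186830874/1225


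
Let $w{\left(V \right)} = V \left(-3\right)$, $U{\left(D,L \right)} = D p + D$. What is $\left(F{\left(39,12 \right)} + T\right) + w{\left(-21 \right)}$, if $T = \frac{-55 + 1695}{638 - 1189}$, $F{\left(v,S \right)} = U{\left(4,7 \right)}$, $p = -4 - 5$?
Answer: $\frac{15441}{551} \approx 28.024$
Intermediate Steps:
$p = -9$ ($p = -4 - 5 = -9$)
$U{\left(D,L \right)} = - 8 D$ ($U{\left(D,L \right)} = D \left(-9\right) + D = - 9 D + D = - 8 D$)
$F{\left(v,S \right)} = -32$ ($F{\left(v,S \right)} = \left(-8\right) 4 = -32$)
$T = - \frac{1640}{551}$ ($T = \frac{1640}{-551} = 1640 \left(- \frac{1}{551}\right) = - \frac{1640}{551} \approx -2.9764$)
$w{\left(V \right)} = - 3 V$
$\left(F{\left(39,12 \right)} + T\right) + w{\left(-21 \right)} = \left(-32 - \frac{1640}{551}\right) - -63 = - \frac{19272}{551} + 63 = \frac{15441}{551}$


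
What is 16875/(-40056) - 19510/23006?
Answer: -194953135/153588056 ≈ -1.2693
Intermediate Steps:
16875/(-40056) - 19510/23006 = 16875*(-1/40056) - 19510*1/23006 = -5625/13352 - 9755/11503 = -194953135/153588056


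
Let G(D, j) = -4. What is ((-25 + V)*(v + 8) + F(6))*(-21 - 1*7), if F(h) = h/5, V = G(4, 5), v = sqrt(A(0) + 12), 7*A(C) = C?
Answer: 32312/5 + 1624*sqrt(3) ≈ 9275.3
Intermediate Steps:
A(C) = C/7
v = 2*sqrt(3) (v = sqrt((1/7)*0 + 12) = sqrt(0 + 12) = sqrt(12) = 2*sqrt(3) ≈ 3.4641)
V = -4
F(h) = h/5 (F(h) = h*(1/5) = h/5)
((-25 + V)*(v + 8) + F(6))*(-21 - 1*7) = ((-25 - 4)*(2*sqrt(3) + 8) + (1/5)*6)*(-21 - 1*7) = (-29*(8 + 2*sqrt(3)) + 6/5)*(-21 - 7) = ((-232 - 58*sqrt(3)) + 6/5)*(-28) = (-1154/5 - 58*sqrt(3))*(-28) = 32312/5 + 1624*sqrt(3)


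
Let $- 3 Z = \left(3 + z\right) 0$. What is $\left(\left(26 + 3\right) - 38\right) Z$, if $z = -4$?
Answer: $0$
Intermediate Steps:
$Z = 0$ ($Z = - \frac{\left(3 - 4\right) 0}{3} = - \frac{\left(-1\right) 0}{3} = \left(- \frac{1}{3}\right) 0 = 0$)
$\left(\left(26 + 3\right) - 38\right) Z = \left(\left(26 + 3\right) - 38\right) 0 = \left(29 - 38\right) 0 = \left(-9\right) 0 = 0$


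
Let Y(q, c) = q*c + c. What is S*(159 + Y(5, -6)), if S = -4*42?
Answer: -20664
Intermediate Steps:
S = -168
Y(q, c) = c + c*q (Y(q, c) = c*q + c = c + c*q)
S*(159 + Y(5, -6)) = -168*(159 - 6*(1 + 5)) = -168*(159 - 6*6) = -168*(159 - 36) = -168*123 = -20664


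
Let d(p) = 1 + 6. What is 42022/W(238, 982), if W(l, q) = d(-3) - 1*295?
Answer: -21011/144 ≈ -145.91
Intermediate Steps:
d(p) = 7
W(l, q) = -288 (W(l, q) = 7 - 1*295 = 7 - 295 = -288)
42022/W(238, 982) = 42022/(-288) = 42022*(-1/288) = -21011/144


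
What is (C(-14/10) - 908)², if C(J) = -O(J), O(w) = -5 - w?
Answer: 20448484/25 ≈ 8.1794e+5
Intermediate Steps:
C(J) = 5 + J (C(J) = -(-5 - J) = 5 + J)
(C(-14/10) - 908)² = ((5 - 14/10) - 908)² = ((5 - 14*⅒) - 908)² = ((5 - 7/5) - 908)² = (18/5 - 908)² = (-4522/5)² = 20448484/25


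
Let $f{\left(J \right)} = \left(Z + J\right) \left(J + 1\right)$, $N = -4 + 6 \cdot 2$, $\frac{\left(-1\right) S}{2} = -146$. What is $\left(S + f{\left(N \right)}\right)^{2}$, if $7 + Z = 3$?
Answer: $107584$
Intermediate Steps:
$Z = -4$ ($Z = -7 + 3 = -4$)
$S = 292$ ($S = \left(-2\right) \left(-146\right) = 292$)
$N = 8$ ($N = -4 + 12 = 8$)
$f{\left(J \right)} = \left(1 + J\right) \left(-4 + J\right)$ ($f{\left(J \right)} = \left(-4 + J\right) \left(J + 1\right) = \left(-4 + J\right) \left(1 + J\right) = \left(1 + J\right) \left(-4 + J\right)$)
$\left(S + f{\left(N \right)}\right)^{2} = \left(292 - \left(28 - 64\right)\right)^{2} = \left(292 - -36\right)^{2} = \left(292 + 36\right)^{2} = 328^{2} = 107584$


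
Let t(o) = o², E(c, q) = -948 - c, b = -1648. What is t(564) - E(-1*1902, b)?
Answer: 317142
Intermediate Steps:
t(564) - E(-1*1902, b) = 564² - (-948 - (-1)*1902) = 318096 - (-948 - 1*(-1902)) = 318096 - (-948 + 1902) = 318096 - 1*954 = 318096 - 954 = 317142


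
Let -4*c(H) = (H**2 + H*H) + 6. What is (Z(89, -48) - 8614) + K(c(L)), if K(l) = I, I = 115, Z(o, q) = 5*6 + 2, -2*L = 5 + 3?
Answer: -8467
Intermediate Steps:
L = -4 (L = -(5 + 3)/2 = -1/2*8 = -4)
c(H) = -3/2 - H**2/2 (c(H) = -((H**2 + H*H) + 6)/4 = -((H**2 + H**2) + 6)/4 = -(2*H**2 + 6)/4 = -(6 + 2*H**2)/4 = -3/2 - H**2/2)
Z(o, q) = 32 (Z(o, q) = 30 + 2 = 32)
K(l) = 115
(Z(89, -48) - 8614) + K(c(L)) = (32 - 8614) + 115 = -8582 + 115 = -8467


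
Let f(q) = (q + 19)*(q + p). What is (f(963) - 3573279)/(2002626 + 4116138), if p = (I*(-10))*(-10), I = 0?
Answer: -875871/2039588 ≈ -0.42944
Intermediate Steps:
p = 0 (p = (0*(-10))*(-10) = 0*(-10) = 0)
f(q) = q*(19 + q) (f(q) = (q + 19)*(q + 0) = (19 + q)*q = q*(19 + q))
(f(963) - 3573279)/(2002626 + 4116138) = (963*(19 + 963) - 3573279)/(2002626 + 4116138) = (963*982 - 3573279)/6118764 = (945666 - 3573279)*(1/6118764) = -2627613*1/6118764 = -875871/2039588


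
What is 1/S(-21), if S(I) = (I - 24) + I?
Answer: -1/66 ≈ -0.015152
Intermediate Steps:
S(I) = -24 + 2*I (S(I) = (-24 + I) + I = -24 + 2*I)
1/S(-21) = 1/(-24 + 2*(-21)) = 1/(-24 - 42) = 1/(-66) = -1/66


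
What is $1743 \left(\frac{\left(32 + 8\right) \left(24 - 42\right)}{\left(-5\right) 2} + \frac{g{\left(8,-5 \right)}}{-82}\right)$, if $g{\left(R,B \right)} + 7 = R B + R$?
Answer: $\frac{10358649}{82} \approx 1.2633 \cdot 10^{5}$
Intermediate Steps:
$g{\left(R,B \right)} = -7 + R + B R$ ($g{\left(R,B \right)} = -7 + \left(R B + R\right) = -7 + \left(B R + R\right) = -7 + \left(R + B R\right) = -7 + R + B R$)
$1743 \left(\frac{\left(32 + 8\right) \left(24 - 42\right)}{\left(-5\right) 2} + \frac{g{\left(8,-5 \right)}}{-82}\right) = 1743 \left(\frac{\left(32 + 8\right) \left(24 - 42\right)}{\left(-5\right) 2} + \frac{-7 + 8 - 40}{-82}\right) = 1743 \left(\frac{40 \left(-18\right)}{-10} + \left(-7 + 8 - 40\right) \left(- \frac{1}{82}\right)\right) = 1743 \left(\left(-720\right) \left(- \frac{1}{10}\right) - - \frac{39}{82}\right) = 1743 \left(72 + \frac{39}{82}\right) = 1743 \cdot \frac{5943}{82} = \frac{10358649}{82}$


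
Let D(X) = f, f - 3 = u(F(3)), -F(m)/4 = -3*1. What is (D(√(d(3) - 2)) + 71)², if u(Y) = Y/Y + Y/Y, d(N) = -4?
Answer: 5776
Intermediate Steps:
F(m) = 12 (F(m) = -(-12) = -4*(-3) = 12)
u(Y) = 2 (u(Y) = 1 + 1 = 2)
f = 5 (f = 3 + 2 = 5)
D(X) = 5
(D(√(d(3) - 2)) + 71)² = (5 + 71)² = 76² = 5776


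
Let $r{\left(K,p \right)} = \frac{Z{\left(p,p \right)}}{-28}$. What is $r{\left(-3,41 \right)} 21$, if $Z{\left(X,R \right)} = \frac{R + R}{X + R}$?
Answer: $- \frac{3}{4} \approx -0.75$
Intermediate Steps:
$Z{\left(X,R \right)} = \frac{2 R}{R + X}$
$r{\left(K,p \right)} = - \frac{1}{28}$ ($r{\left(K,p \right)} = \frac{2 p \frac{1}{p + p}}{-28} = \frac{2 p}{2 p} \left(- \frac{1}{28}\right) = 2 p \frac{1}{2 p} \left(- \frac{1}{28}\right) = 1 \left(- \frac{1}{28}\right) = - \frac{1}{28}$)
$r{\left(-3,41 \right)} 21 = \left(- \frac{1}{28}\right) 21 = - \frac{3}{4}$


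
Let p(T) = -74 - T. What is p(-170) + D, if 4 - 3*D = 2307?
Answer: -2015/3 ≈ -671.67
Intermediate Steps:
D = -2303/3 (D = 4/3 - 1/3*2307 = 4/3 - 769 = -2303/3 ≈ -767.67)
p(-170) + D = (-74 - 1*(-170)) - 2303/3 = (-74 + 170) - 2303/3 = 96 - 2303/3 = -2015/3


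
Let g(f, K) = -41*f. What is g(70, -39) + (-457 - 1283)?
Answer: -4610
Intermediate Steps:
g(70, -39) + (-457 - 1283) = -41*70 + (-457 - 1283) = -2870 - 1740 = -4610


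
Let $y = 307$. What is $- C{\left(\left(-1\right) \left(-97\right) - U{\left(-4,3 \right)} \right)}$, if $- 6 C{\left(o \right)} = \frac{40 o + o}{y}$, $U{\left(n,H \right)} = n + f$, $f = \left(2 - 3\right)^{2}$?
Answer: $\frac{2050}{921} \approx 2.2258$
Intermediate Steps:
$f = 1$ ($f = \left(-1\right)^{2} = 1$)
$U{\left(n,H \right)} = 1 + n$ ($U{\left(n,H \right)} = n + 1 = 1 + n$)
$C{\left(o \right)} = - \frac{41 o}{1842}$ ($C{\left(o \right)} = - \frac{\left(40 o + o\right) \frac{1}{307}}{6} = - \frac{41 o \frac{1}{307}}{6} = - \frac{\frac{41}{307} o}{6} = - \frac{41 o}{1842}$)
$- C{\left(\left(-1\right) \left(-97\right) - U{\left(-4,3 \right)} \right)} = - \frac{\left(-41\right) \left(\left(-1\right) \left(-97\right) - \left(1 - 4\right)\right)}{1842} = - \frac{\left(-41\right) \left(97 - -3\right)}{1842} = - \frac{\left(-41\right) \left(97 + 3\right)}{1842} = - \frac{\left(-41\right) 100}{1842} = \left(-1\right) \left(- \frac{2050}{921}\right) = \frac{2050}{921}$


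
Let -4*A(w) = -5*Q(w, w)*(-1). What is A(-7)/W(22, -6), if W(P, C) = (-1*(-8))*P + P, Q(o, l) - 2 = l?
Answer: 25/792 ≈ 0.031566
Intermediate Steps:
Q(o, l) = 2 + l
A(w) = -5/2 - 5*w/4 (A(w) = -(-5*(2 + w))*(-1)/4 = -(-10 - 5*w)*(-1)/4 = -(10 + 5*w)/4 = -5/2 - 5*w/4)
W(P, C) = 9*P (W(P, C) = 8*P + P = 9*P)
A(-7)/W(22, -6) = (-5/2 - 5/4*(-7))/((9*22)) = (-5/2 + 35/4)/198 = (25/4)*(1/198) = 25/792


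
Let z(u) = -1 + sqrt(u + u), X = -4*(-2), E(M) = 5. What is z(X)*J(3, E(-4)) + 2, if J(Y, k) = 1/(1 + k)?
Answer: 5/2 ≈ 2.5000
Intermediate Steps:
X = 8
z(u) = -1 + sqrt(2)*sqrt(u) (z(u) = -1 + sqrt(2*u) = -1 + sqrt(2)*sqrt(u))
z(X)*J(3, E(-4)) + 2 = (-1 + sqrt(2)*sqrt(8))/(1 + 5) + 2 = (-1 + sqrt(2)*(2*sqrt(2)))/6 + 2 = (-1 + 4)*(1/6) + 2 = 3*(1/6) + 2 = 1/2 + 2 = 5/2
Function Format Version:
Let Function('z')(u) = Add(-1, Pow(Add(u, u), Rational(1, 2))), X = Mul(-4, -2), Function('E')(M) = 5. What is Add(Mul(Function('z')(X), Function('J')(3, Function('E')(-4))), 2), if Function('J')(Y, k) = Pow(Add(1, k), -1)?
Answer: Rational(5, 2) ≈ 2.5000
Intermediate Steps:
X = 8
Function('z')(u) = Add(-1, Mul(Pow(2, Rational(1, 2)), Pow(u, Rational(1, 2)))) (Function('z')(u) = Add(-1, Pow(Mul(2, u), Rational(1, 2))) = Add(-1, Mul(Pow(2, Rational(1, 2)), Pow(u, Rational(1, 2)))))
Add(Mul(Function('z')(X), Function('J')(3, Function('E')(-4))), 2) = Add(Mul(Add(-1, Mul(Pow(2, Rational(1, 2)), Pow(8, Rational(1, 2)))), Pow(Add(1, 5), -1)), 2) = Add(Mul(Add(-1, Mul(Pow(2, Rational(1, 2)), Mul(2, Pow(2, Rational(1, 2))))), Pow(6, -1)), 2) = Add(Mul(Add(-1, 4), Rational(1, 6)), 2) = Add(Mul(3, Rational(1, 6)), 2) = Add(Rational(1, 2), 2) = Rational(5, 2)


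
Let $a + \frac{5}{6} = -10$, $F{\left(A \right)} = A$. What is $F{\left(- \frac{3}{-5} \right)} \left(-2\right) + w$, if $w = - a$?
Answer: $\frac{289}{30} \approx 9.6333$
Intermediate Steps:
$a = - \frac{65}{6}$ ($a = - \frac{5}{6} - 10 = - \frac{65}{6} \approx -10.833$)
$w = \frac{65}{6}$ ($w = \left(-1\right) \left(- \frac{65}{6}\right) = \frac{65}{6} \approx 10.833$)
$F{\left(- \frac{3}{-5} \right)} \left(-2\right) + w = - \frac{3}{-5} \left(-2\right) + \frac{65}{6} = \left(-3\right) \left(- \frac{1}{5}\right) \left(-2\right) + \frac{65}{6} = \frac{3}{5} \left(-2\right) + \frac{65}{6} = - \frac{6}{5} + \frac{65}{6} = \frac{289}{30}$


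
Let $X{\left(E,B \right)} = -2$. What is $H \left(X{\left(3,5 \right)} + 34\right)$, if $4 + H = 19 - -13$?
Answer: $896$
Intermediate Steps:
$H = 28$ ($H = -4 + \left(19 - -13\right) = -4 + \left(19 + 13\right) = -4 + 32 = 28$)
$H \left(X{\left(3,5 \right)} + 34\right) = 28 \left(-2 + 34\right) = 28 \cdot 32 = 896$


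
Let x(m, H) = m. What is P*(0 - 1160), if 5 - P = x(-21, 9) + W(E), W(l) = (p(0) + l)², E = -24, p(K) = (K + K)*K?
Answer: 638000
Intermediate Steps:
p(K) = 2*K² (p(K) = (2*K)*K = 2*K²)
W(l) = l² (W(l) = (2*0² + l)² = (2*0 + l)² = (0 + l)² = l²)
P = -550 (P = 5 - (-21 + (-24)²) = 5 - (-21 + 576) = 5 - 1*555 = 5 - 555 = -550)
P*(0 - 1160) = -550*(0 - 1160) = -550*(-1160) = 638000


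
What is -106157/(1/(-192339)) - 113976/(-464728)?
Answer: 1186109660889540/58091 ≈ 2.0418e+10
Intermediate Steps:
-106157/(1/(-192339)) - 113976/(-464728) = -106157/(-1/192339) - 113976*(-1/464728) = -106157*(-192339) + 14247/58091 = 20418131223 + 14247/58091 = 1186109660889540/58091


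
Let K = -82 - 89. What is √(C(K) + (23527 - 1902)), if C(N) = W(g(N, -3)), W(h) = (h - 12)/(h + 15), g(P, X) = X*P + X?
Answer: √26491787/35 ≈ 147.06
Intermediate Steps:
K = -171
g(P, X) = X + P*X (g(P, X) = P*X + X = X + P*X)
W(h) = (-12 + h)/(15 + h)
C(N) = (-15 - 3*N)/(12 - 3*N) (C(N) = (-12 - 3*(1 + N))/(15 - 3*(1 + N)) = (-12 + (-3 - 3*N))/(15 + (-3 - 3*N)) = (-15 - 3*N)/(12 - 3*N))
√(C(K) + (23527 - 1902)) = √((5 - 171)/(-4 - 171) + (23527 - 1902)) = √(-166/(-175) + 21625) = √(-1/175*(-166) + 21625) = √(166/175 + 21625) = √(3784541/175) = √26491787/35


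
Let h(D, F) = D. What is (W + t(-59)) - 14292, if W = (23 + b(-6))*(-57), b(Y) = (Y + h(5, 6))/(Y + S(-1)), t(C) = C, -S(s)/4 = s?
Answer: -31381/2 ≈ -15691.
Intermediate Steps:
S(s) = -4*s
b(Y) = (5 + Y)/(4 + Y) (b(Y) = (Y + 5)/(Y - 4*(-1)) = (5 + Y)/(Y + 4) = (5 + Y)/(4 + Y))
W = -2679/2 (W = (23 + (5 - 6)/(4 - 6))*(-57) = (23 - 1/(-2))*(-57) = (23 - ½*(-1))*(-57) = (23 + ½)*(-57) = (47/2)*(-57) = -2679/2 ≈ -1339.5)
(W + t(-59)) - 14292 = (-2679/2 - 59) - 14292 = -2797/2 - 14292 = -31381/2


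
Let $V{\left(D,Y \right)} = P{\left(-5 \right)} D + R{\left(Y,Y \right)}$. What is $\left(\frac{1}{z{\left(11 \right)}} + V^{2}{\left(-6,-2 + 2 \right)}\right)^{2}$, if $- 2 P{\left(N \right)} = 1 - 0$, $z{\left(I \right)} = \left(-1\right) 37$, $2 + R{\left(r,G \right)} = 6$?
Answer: $\frac{3283344}{1369} \approx 2398.4$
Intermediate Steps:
$R{\left(r,G \right)} = 4$ ($R{\left(r,G \right)} = -2 + 6 = 4$)
$z{\left(I \right)} = -37$
$P{\left(N \right)} = - \frac{1}{2}$ ($P{\left(N \right)} = - \frac{1 - 0}{2} = - \frac{1 + 0}{2} = \left(- \frac{1}{2}\right) 1 = - \frac{1}{2}$)
$V{\left(D,Y \right)} = 4 - \frac{D}{2}$ ($V{\left(D,Y \right)} = - \frac{D}{2} + 4 = 4 - \frac{D}{2}$)
$\left(\frac{1}{z{\left(11 \right)}} + V^{2}{\left(-6,-2 + 2 \right)}\right)^{2} = \left(\frac{1}{-37} + \left(4 - -3\right)^{2}\right)^{2} = \left(- \frac{1}{37} + \left(4 + 3\right)^{2}\right)^{2} = \left(- \frac{1}{37} + 7^{2}\right)^{2} = \left(- \frac{1}{37} + 49\right)^{2} = \left(\frac{1812}{37}\right)^{2} = \frac{3283344}{1369}$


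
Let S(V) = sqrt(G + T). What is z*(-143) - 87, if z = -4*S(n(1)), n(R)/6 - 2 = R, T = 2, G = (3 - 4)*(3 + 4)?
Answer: -87 + 572*I*sqrt(5) ≈ -87.0 + 1279.0*I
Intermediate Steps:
G = -7 (G = -1*7 = -7)
n(R) = 12 + 6*R
S(V) = I*sqrt(5) (S(V) = sqrt(-7 + 2) = sqrt(-5) = I*sqrt(5))
z = -4*I*sqrt(5) ≈ -8.9443*I
z*(-143) - 87 = -4*I*sqrt(5)*(-143) - 87 = 572*I*sqrt(5) - 87 = -87 + 572*I*sqrt(5)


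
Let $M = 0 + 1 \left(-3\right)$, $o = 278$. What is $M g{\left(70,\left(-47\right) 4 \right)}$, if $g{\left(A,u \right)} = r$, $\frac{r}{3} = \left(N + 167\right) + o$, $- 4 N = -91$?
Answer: $- \frac{16839}{4} \approx -4209.8$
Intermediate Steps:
$N = \frac{91}{4}$ ($N = \left(- \frac{1}{4}\right) \left(-91\right) = \frac{91}{4} \approx 22.75$)
$r = \frac{5613}{4}$ ($r = 3 \left(\left(\frac{91}{4} + 167\right) + 278\right) = 3 \left(\frac{759}{4} + 278\right) = 3 \cdot \frac{1871}{4} = \frac{5613}{4} \approx 1403.3$)
$g{\left(A,u \right)} = \frac{5613}{4}$
$M = -3$ ($M = 0 - 3 = -3$)
$M g{\left(70,\left(-47\right) 4 \right)} = \left(-3\right) \frac{5613}{4} = - \frac{16839}{4}$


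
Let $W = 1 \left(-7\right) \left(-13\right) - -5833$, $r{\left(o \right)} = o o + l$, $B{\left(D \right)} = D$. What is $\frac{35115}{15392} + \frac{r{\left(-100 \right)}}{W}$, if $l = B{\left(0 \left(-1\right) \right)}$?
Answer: $\frac{90485315}{22795552} \approx 3.9694$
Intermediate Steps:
$l = 0$ ($l = 0 \left(-1\right) = 0$)
$r{\left(o \right)} = o^{2}$ ($r{\left(o \right)} = o o + 0 = o^{2} + 0 = o^{2}$)
$W = 5924$ ($W = \left(-7\right) \left(-13\right) + 5833 = 91 + 5833 = 5924$)
$\frac{35115}{15392} + \frac{r{\left(-100 \right)}}{W} = \frac{35115}{15392} + \frac{\left(-100\right)^{2}}{5924} = 35115 \cdot \frac{1}{15392} + 10000 \cdot \frac{1}{5924} = \frac{35115}{15392} + \frac{2500}{1481} = \frac{90485315}{22795552}$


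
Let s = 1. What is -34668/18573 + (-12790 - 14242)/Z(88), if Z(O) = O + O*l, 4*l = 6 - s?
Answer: -84821600/612909 ≈ -138.39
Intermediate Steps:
l = 5/4 (l = (6 - 1*1)/4 = (6 - 1)/4 = (1/4)*5 = 5/4 ≈ 1.2500)
Z(O) = 9*O/4 (Z(O) = O + O*(5/4) = O + 5*O/4 = 9*O/4)
-34668/18573 + (-12790 - 14242)/Z(88) = -34668/18573 + (-12790 - 14242)/(((9/4)*88)) = -34668*1/18573 - 27032/198 = -11556/6191 - 27032*1/198 = -11556/6191 - 13516/99 = -84821600/612909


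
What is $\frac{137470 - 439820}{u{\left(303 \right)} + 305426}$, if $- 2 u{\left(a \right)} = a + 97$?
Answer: $- \frac{151175}{152613} \approx -0.99058$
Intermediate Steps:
$u{\left(a \right)} = - \frac{97}{2} - \frac{a}{2}$ ($u{\left(a \right)} = - \frac{a + 97}{2} = - \frac{97 + a}{2} = - \frac{97}{2} - \frac{a}{2}$)
$\frac{137470 - 439820}{u{\left(303 \right)} + 305426} = \frac{137470 - 439820}{\left(- \frac{97}{2} - \frac{303}{2}\right) + 305426} = - \frac{302350}{\left(- \frac{97}{2} - \frac{303}{2}\right) + 305426} = - \frac{302350}{-200 + 305426} = - \frac{302350}{305226} = \left(-302350\right) \frac{1}{305226} = - \frac{151175}{152613}$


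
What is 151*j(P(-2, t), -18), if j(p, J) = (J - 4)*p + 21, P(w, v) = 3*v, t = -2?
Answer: 23103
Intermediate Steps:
j(p, J) = 21 + p*(-4 + J) (j(p, J) = (-4 + J)*p + 21 = p*(-4 + J) + 21 = 21 + p*(-4 + J))
151*j(P(-2, t), -18) = 151*(21 - 12*(-2) - 54*(-2)) = 151*(21 - 4*(-6) - 18*(-6)) = 151*(21 + 24 + 108) = 151*153 = 23103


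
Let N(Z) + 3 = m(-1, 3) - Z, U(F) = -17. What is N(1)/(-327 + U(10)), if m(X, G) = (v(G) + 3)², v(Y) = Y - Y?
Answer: -5/344 ≈ -0.014535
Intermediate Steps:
v(Y) = 0
m(X, G) = 9 (m(X, G) = (0 + 3)² = 3² = 9)
N(Z) = 6 - Z (N(Z) = -3 + (9 - Z) = 6 - Z)
N(1)/(-327 + U(10)) = (6 - 1*1)/(-327 - 17) = (6 - 1)/(-344) = -1/344*5 = -5/344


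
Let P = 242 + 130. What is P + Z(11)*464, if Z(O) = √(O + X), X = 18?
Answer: 372 + 464*√29 ≈ 2870.7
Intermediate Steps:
P = 372
Z(O) = √(18 + O) (Z(O) = √(O + 18) = √(18 + O))
P + Z(11)*464 = 372 + √(18 + 11)*464 = 372 + √29*464 = 372 + 464*√29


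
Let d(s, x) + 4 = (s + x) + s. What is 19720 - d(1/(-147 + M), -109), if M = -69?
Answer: 2141965/108 ≈ 19833.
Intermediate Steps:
d(s, x) = -4 + x + 2*s (d(s, x) = -4 + ((s + x) + s) = -4 + (x + 2*s) = -4 + x + 2*s)
19720 - d(1/(-147 + M), -109) = 19720 - (-4 - 109 + 2/(-147 - 69)) = 19720 - (-4 - 109 + 2/(-216)) = 19720 - (-4 - 109 + 2*(-1/216)) = 19720 - (-4 - 109 - 1/108) = 19720 - 1*(-12205/108) = 19720 + 12205/108 = 2141965/108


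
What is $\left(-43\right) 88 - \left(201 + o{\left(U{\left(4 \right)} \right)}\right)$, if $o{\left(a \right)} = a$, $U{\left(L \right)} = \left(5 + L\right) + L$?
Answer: $-3998$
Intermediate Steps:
$U{\left(L \right)} = 5 + 2 L$
$\left(-43\right) 88 - \left(201 + o{\left(U{\left(4 \right)} \right)}\right) = \left(-43\right) 88 - \left(206 + 8\right) = -3784 - 214 = -3998$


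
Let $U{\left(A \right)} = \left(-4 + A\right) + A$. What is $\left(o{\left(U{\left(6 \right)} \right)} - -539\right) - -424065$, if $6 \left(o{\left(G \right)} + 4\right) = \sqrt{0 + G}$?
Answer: $424600 + \frac{\sqrt{2}}{3} \approx 4.246 \cdot 10^{5}$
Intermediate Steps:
$U{\left(A \right)} = -4 + 2 A$
$o{\left(G \right)} = -4 + \frac{\sqrt{G}}{6}$ ($o{\left(G \right)} = -4 + \frac{\sqrt{0 + G}}{6} = -4 + \frac{\sqrt{G}}{6}$)
$\left(o{\left(U{\left(6 \right)} \right)} - -539\right) - -424065 = \left(\left(-4 + \frac{\sqrt{-4 + 2 \cdot 6}}{6}\right) - -539\right) - -424065 = \left(\left(-4 + \frac{\sqrt{-4 + 12}}{6}\right) + 539\right) + 424065 = \left(\left(-4 + \frac{\sqrt{8}}{6}\right) + 539\right) + 424065 = \left(\left(-4 + \frac{2 \sqrt{2}}{6}\right) + 539\right) + 424065 = \left(\left(-4 + \frac{\sqrt{2}}{3}\right) + 539\right) + 424065 = \left(535 + \frac{\sqrt{2}}{3}\right) + 424065 = 424600 + \frac{\sqrt{2}}{3}$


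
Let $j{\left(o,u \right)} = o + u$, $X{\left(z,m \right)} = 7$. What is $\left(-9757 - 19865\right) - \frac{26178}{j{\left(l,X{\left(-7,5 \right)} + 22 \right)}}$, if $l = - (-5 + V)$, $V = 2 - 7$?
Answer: $- \frac{393812}{13} \approx -30293.0$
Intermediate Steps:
$V = -5$ ($V = 2 - 7 = -5$)
$l = 10$ ($l = - (-5 - 5) = \left(-1\right) \left(-10\right) = 10$)
$\left(-9757 - 19865\right) - \frac{26178}{j{\left(l,X{\left(-7,5 \right)} + 22 \right)}} = \left(-9757 - 19865\right) - \frac{26178}{10 + \left(7 + 22\right)} = -29622 - \frac{26178}{10 + 29} = -29622 - \frac{26178}{39} = -29622 - \frac{8726}{13} = - \frac{393812}{13}$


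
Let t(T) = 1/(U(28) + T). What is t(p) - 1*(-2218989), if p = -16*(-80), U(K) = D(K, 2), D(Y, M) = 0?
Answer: 2840305921/1280 ≈ 2.2190e+6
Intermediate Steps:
U(K) = 0
p = 1280
t(T) = 1/T (t(T) = 1/(0 + T) = 1/T)
t(p) - 1*(-2218989) = 1/1280 - 1*(-2218989) = 1/1280 + 2218989 = 2840305921/1280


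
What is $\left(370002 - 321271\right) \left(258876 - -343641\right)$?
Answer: $29361255927$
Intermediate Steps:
$\left(370002 - 321271\right) \left(258876 - -343641\right) = 48731 \left(258876 + 343641\right) = 48731 \cdot 602517 = 29361255927$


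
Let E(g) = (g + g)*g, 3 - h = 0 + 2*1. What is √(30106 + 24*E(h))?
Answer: √30154 ≈ 173.65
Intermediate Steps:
h = 1 (h = 3 - (0 + 2*1) = 3 - (0 + 2) = 3 - 1*2 = 3 - 2 = 1)
E(g) = 2*g² (E(g) = (2*g)*g = 2*g²)
√(30106 + 24*E(h)) = √(30106 + 24*(2*1²)) = √(30106 + 24*(2*1)) = √(30106 + 24*2) = √(30106 + 48) = √30154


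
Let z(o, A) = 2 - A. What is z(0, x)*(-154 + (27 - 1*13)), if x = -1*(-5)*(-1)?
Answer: -980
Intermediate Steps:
x = -5 (x = 5*(-1) = -5)
z(0, x)*(-154 + (27 - 1*13)) = (2 - 1*(-5))*(-154 + (27 - 1*13)) = (2 + 5)*(-154 + (27 - 13)) = 7*(-154 + 14) = 7*(-140) = -980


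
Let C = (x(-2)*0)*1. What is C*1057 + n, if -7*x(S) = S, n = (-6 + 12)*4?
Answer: 24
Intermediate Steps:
n = 24 (n = 6*4 = 24)
x(S) = -S/7
C = 0 (C = (-1/7*(-2)*0)*1 = ((2/7)*0)*1 = 0*1 = 0)
C*1057 + n = 0*1057 + 24 = 0 + 24 = 24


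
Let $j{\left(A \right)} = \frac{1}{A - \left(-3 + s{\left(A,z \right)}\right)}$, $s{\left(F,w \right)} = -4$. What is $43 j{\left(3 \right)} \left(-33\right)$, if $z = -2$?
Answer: $- \frac{1419}{10} \approx -141.9$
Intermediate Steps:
$j{\left(A \right)} = \frac{1}{7 + A}$ ($j{\left(A \right)} = \frac{1}{A + \left(3 - -4\right)} = \frac{1}{A + \left(3 + 4\right)} = \frac{1}{A + 7} = \frac{1}{7 + A}$)
$43 j{\left(3 \right)} \left(-33\right) = \frac{43}{7 + 3} \left(-33\right) = \frac{43}{10} \left(-33\right) = - \frac{1419}{10}$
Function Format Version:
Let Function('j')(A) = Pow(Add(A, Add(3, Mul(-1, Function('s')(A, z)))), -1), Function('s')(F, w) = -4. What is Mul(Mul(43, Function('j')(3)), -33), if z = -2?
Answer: Rational(-1419, 10) ≈ -141.90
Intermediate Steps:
Function('j')(A) = Pow(Add(7, A), -1) (Function('j')(A) = Pow(Add(A, Add(3, Mul(-1, -4))), -1) = Pow(Add(A, Add(3, 4)), -1) = Pow(Add(A, 7), -1) = Pow(Add(7, A), -1))
Mul(Mul(43, Function('j')(3)), -33) = Mul(Mul(43, Pow(Add(7, 3), -1)), -33) = Mul(Mul(43, Pow(10, -1)), -33) = Mul(Mul(43, Rational(1, 10)), -33) = Mul(Rational(43, 10), -33) = Rational(-1419, 10)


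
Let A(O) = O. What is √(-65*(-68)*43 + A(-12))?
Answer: 4*√11878 ≈ 435.94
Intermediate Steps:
√(-65*(-68)*43 + A(-12)) = √(-65*(-68)*43 - 12) = √(4420*43 - 12) = √(190060 - 12) = √190048 = 4*√11878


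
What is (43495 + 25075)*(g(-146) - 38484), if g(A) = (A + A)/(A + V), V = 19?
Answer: -335113658320/127 ≈ -2.6387e+9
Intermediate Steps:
g(A) = 2*A/(19 + A) (g(A) = (A + A)/(A + 19) = (2*A)/(19 + A) = 2*A/(19 + A))
(43495 + 25075)*(g(-146) - 38484) = (43495 + 25075)*(2*(-146)/(19 - 146) - 38484) = 68570*(2*(-146)/(-127) - 38484) = 68570*(2*(-146)*(-1/127) - 38484) = 68570*(292/127 - 38484) = 68570*(-4887176/127) = -335113658320/127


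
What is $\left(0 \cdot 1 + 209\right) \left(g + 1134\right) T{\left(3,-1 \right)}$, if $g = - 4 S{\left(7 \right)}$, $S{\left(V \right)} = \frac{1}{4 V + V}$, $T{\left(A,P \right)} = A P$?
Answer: $- \frac{24883122}{35} \approx -7.1095 \cdot 10^{5}$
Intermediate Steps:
$S{\left(V \right)} = \frac{1}{5 V}$
$g = - \frac{4}{35}$ ($g = - 4 \frac{1}{5 \cdot 7} = - 4 \cdot \frac{1}{5} \cdot \frac{1}{7} = \left(-4\right) \frac{1}{35} = - \frac{4}{35} \approx -0.11429$)
$\left(0 \cdot 1 + 209\right) \left(g + 1134\right) T{\left(3,-1 \right)} = \left(0 \cdot 1 + 209\right) \left(- \frac{4}{35} + 1134\right) 3 \left(-1\right) = \left(0 + 209\right) \frac{39686}{35} \left(-3\right) = 209 \cdot \frac{39686}{35} \left(-3\right) = \frac{8294374}{35} \left(-3\right) = - \frac{24883122}{35}$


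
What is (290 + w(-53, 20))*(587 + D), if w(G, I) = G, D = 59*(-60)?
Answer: -699861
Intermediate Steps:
D = -3540
(290 + w(-53, 20))*(587 + D) = (290 - 53)*(587 - 3540) = 237*(-2953) = -699861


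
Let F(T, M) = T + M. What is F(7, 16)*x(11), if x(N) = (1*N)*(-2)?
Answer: -506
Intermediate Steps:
F(T, M) = M + T
x(N) = -2*N (x(N) = N*(-2) = -2*N)
F(7, 16)*x(11) = (16 + 7)*(-2*11) = 23*(-22) = -506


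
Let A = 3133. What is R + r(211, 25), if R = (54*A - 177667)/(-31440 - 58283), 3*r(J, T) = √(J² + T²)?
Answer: 8485/89723 + √45146/3 ≈ 70.920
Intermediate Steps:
r(J, T) = √(J² + T²)/3
R = 8485/89723 (R = (54*3133 - 177667)/(-31440 - 58283) = (169182 - 177667)/(-89723) = -8485*(-1/89723) = 8485/89723 ≈ 0.094569)
R + r(211, 25) = 8485/89723 + √(211² + 25²)/3 = 8485/89723 + √(44521 + 625)/3 = 8485/89723 + √45146/3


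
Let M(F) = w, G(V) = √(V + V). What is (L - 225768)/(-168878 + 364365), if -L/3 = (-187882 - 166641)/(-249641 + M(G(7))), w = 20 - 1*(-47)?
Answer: -4334375877/3752959426 ≈ -1.1549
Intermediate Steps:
G(V) = √2*√V (G(V) = √(2*V) = √2*√V)
w = 67 (w = 20 + 47 = 67)
M(F) = 67
L = -81813/19198 (L = -3*(-187882 - 166641)/(-249641 + 67) = -(-1063569)/(-249574) = -(-1063569)*(-1)/249574 = -3*27271/19198 = -81813/19198 ≈ -4.2615)
(L - 225768)/(-168878 + 364365) = (-81813/19198 - 225768)/(-168878 + 364365) = -4334375877/19198/195487 = -4334375877/19198*1/195487 = -4334375877/3752959426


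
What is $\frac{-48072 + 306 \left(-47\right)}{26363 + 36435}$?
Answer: $- \frac{31227}{31399} \approx -0.99452$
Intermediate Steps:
$\frac{-48072 + 306 \left(-47\right)}{26363 + 36435} = \frac{-48072 - 14382}{62798} = \left(-62454\right) \frac{1}{62798} = - \frac{31227}{31399}$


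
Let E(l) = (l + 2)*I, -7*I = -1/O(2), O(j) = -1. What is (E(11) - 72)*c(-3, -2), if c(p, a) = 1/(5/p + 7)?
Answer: -1551/112 ≈ -13.848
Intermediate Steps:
I = -⅐ (I = -(-1)/(7*(-1)) = -(-1)*(-1)/7 = -⅐*1 = -⅐ ≈ -0.14286)
E(l) = -2/7 - l/7 (E(l) = (l + 2)*(-⅐) = (2 + l)*(-⅐) = -2/7 - l/7)
c(p, a) = 1/(7 + 5/p)
(E(11) - 72)*c(-3, -2) = ((-2/7 - ⅐*11) - 72)*(-3/(5 + 7*(-3))) = ((-2/7 - 11/7) - 72)*(-3/(5 - 21)) = (-13/7 - 72)*(-3/(-16)) = -(-1551)*(-1)/(7*16) = -517/7*3/16 = -1551/112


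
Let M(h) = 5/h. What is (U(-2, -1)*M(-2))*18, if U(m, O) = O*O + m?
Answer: 45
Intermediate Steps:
U(m, O) = m + O**2 (U(m, O) = O**2 + m = m + O**2)
(U(-2, -1)*M(-2))*18 = ((-2 + (-1)**2)*(5/(-2)))*18 = ((-2 + 1)*(5*(-1/2)))*18 = -1*(-5/2)*18 = (5/2)*18 = 45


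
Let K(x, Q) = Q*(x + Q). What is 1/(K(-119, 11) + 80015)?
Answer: 1/78827 ≈ 1.2686e-5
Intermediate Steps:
K(x, Q) = Q*(Q + x)
1/(K(-119, 11) + 80015) = 1/(11*(11 - 119) + 80015) = 1/(11*(-108) + 80015) = 1/(-1188 + 80015) = 1/78827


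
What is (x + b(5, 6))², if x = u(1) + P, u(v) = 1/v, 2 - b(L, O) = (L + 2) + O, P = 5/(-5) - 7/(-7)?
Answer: 100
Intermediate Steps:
P = 0 (P = 5*(-⅕) - 7*(-⅐) = -1 + 1 = 0)
b(L, O) = -L - O (b(L, O) = 2 - ((L + 2) + O) = 2 - ((2 + L) + O) = 2 - (2 + L + O) = 2 + (-2 - L - O) = -L - O)
x = 1 (x = 1/1 + 0 = 1 + 0 = 1)
(x + b(5, 6))² = (1 + (-1*5 - 1*6))² = (1 + (-5 - 6))² = (1 - 11)² = (-10)² = 100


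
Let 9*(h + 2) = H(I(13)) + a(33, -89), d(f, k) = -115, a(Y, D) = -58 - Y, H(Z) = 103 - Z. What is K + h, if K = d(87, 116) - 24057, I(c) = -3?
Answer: -72517/3 ≈ -24172.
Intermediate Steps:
h = -⅓ (h = -2 + ((103 - 1*(-3)) + (-58 - 1*33))/9 = -2 + ((103 + 3) + (-58 - 33))/9 = -2 + (106 - 91)/9 = -2 + (⅑)*15 = -2 + 5/3 = -⅓ ≈ -0.33333)
K = -24172 (K = -115 - 24057 = -24172)
K + h = -24172 - ⅓ = -72517/3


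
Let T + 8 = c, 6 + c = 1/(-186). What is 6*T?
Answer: -2605/31 ≈ -84.032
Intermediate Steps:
c = -1117/186 (c = -6 + 1/(-186) = -6 - 1/186 = -1117/186 ≈ -6.0054)
T = -2605/186 (T = -8 - 1117/186 = -2605/186 ≈ -14.005)
6*T = 6*(-2605/186) = -2605/31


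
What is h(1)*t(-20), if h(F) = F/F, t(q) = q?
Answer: -20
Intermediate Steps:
h(F) = 1
h(1)*t(-20) = 1*(-20) = -20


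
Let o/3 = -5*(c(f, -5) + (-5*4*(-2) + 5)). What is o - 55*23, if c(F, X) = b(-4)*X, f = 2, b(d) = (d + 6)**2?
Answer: -1640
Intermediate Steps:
b(d) = (6 + d)**2
c(F, X) = 4*X (c(F, X) = (6 - 4)**2*X = 2**2*X = 4*X)
o = -375 (o = 3*(-5*(4*(-5) + (-5*4*(-2) + 5))) = 3*(-5*(-20 + (-20*(-2) + 5))) = 3*(-5*(-20 + (40 + 5))) = 3*(-5*(-20 + 45)) = 3*(-5*25) = 3*(-125) = -375)
o - 55*23 = -375 - 55*23 = -375 - 1265 = -1640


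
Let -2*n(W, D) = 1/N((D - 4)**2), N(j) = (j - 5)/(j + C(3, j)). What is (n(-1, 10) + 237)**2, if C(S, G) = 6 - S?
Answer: 214769025/3844 ≈ 55871.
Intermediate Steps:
N(j) = (-5 + j)/(3 + j) (N(j) = (j - 5)/(j + (6 - 1*3)) = (-5 + j)/(j + (6 - 3)) = (-5 + j)/(j + 3) = (-5 + j)/(3 + j))
n(W, D) = -(3 + (-4 + D)**2)/(2*(-5 + (-4 + D)**2)) (n(W, D) = -(3 + (D - 4)**2)/(-5 + (D - 4)**2)/2 = -(3 + (-4 + D)**2)/(-5 + (-4 + D)**2)/2 = -(3 + (-4 + D)**2)/(2*(-5 + (-4 + D)**2)))
(n(-1, 10) + 237)**2 = ((-3 - (-4 + 10)**2)/(2*(-5 + (-4 + 10)**2)) + 237)**2 = ((-3 - 1*6**2)/(2*(-5 + 6**2)) + 237)**2 = ((-3 - 1*36)/(2*(-5 + 36)) + 237)**2 = ((1/2)*(-3 - 36)/31 + 237)**2 = ((1/2)*(1/31)*(-39) + 237)**2 = (-39/62 + 237)**2 = (14655/62)**2 = 214769025/3844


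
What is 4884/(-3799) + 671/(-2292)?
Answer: -13743257/8707308 ≈ -1.5784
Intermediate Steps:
4884/(-3799) + 671/(-2292) = 4884*(-1/3799) + 671*(-1/2292) = -4884/3799 - 671/2292 = -13743257/8707308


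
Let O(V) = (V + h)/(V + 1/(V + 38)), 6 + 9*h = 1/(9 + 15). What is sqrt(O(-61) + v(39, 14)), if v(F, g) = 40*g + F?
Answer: sqrt(4730998298)/2808 ≈ 24.495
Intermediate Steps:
h = -143/216 (h = -2/3 + 1/(9*(9 + 15)) = -2/3 + (1/9)/24 = -2/3 + (1/9)*(1/24) = -2/3 + 1/216 = -143/216 ≈ -0.66204)
v(F, g) = F + 40*g
O(V) = (-143/216 + V)/(V + 1/(38 + V)) (O(V) = (V - 143/216)/(V + 1/(V + 38)) = (-143/216 + V)/(V + 1/(38 + V)))
sqrt(O(-61) + v(39, 14)) = sqrt((-5434 + 216*(-61)**2 + 8065*(-61))/(216*(1 + (-61)**2 + 38*(-61))) + (39 + 40*14)) = sqrt((-5434 + 216*3721 - 491965)/(216*(1 + 3721 - 2318)) + (39 + 560)) = sqrt((1/216)*(-5434 + 803736 - 491965)/1404 + 599) = sqrt((1/216)*(1/1404)*306337 + 599) = sqrt(306337/303264 + 599) = sqrt(181961473/303264) = sqrt(4730998298)/2808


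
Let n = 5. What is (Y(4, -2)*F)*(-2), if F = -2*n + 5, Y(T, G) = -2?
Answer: -20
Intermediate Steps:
F = -5 (F = -2*5 + 5 = -10 + 5 = -5)
(Y(4, -2)*F)*(-2) = -2*(-5)*(-2) = 10*(-2) = -20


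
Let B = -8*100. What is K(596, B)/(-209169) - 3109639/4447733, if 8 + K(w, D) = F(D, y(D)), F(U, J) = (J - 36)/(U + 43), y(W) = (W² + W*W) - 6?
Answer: -486663293646925/704258192954889 ≈ -0.69103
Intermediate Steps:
y(W) = -6 + 2*W² (y(W) = (W² + W²) - 6 = 2*W² - 6 = -6 + 2*W²)
B = -800
F(U, J) = (-36 + J)/(43 + U)
K(w, D) = -8 + (-42 + 2*D²)/(43 + D) (K(w, D) = -8 + (-36 + (-6 + 2*D²))/(43 + D) = -8 + (-42 + 2*D²)/(43 + D))
K(596, B)/(-209169) - 3109639/4447733 = (2*(-193 + (-800)² - 4*(-800))/(43 - 800))/(-209169) - 3109639/4447733 = (2*(-193 + 640000 + 3200)/(-757))*(-1/209169) - 3109639*1/4447733 = (2*(-1/757)*643007)*(-1/209169) - 3109639/4447733 = -1286014/757*(-1/209169) - 3109639/4447733 = 1286014/158340933 - 3109639/4447733 = -486663293646925/704258192954889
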